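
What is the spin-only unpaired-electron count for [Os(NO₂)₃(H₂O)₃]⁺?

2 unpaired electrons

Ligand charges: each nitro (N-bound nitrite) is −1; water is neutral. With an overall charge of +1 the osmium centre must be in the +4 oxidation state.
Os sits in group 8, so the d-electron count is 8 − 4 = 4.
The spin state decides the count: a 5d ion has a large Δₒ and is invariably low-spin.
An octahedral low-spin d⁴ ion is t₂g⁴e_g⁰, giving 2 unpaired electrons.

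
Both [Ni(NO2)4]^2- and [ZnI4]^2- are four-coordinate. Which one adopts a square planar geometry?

For [Ni(NO2)4]^2-: Each nitro (N-bound nitrite) is −1; balancing the −2 overall charge requires Ni(II). Ni sits in group 10, so the d-electron count is 10 − 2 = 8. Nitro (N-bound nitrite) is a strong-field ligand (high in the spectrochemical series). A 3d d⁸ ion with strong-field ligands gains enough CFSE to favour square planar over tetrahedral. → square planar.
For [ZnI4]^2-: Each iodide is −1; balancing the −2 overall charge requires Zn(II). Zn sits in group 12, so the d-electron count is 12 − 2 = 10. A d¹⁰ ion has no crystal-field stabilisation preference between square planar and tetrahedral, so four ligands adopt the sterically favoured tetrahedral geometry. → tetrahedral.

[Ni(NO2)4]^2-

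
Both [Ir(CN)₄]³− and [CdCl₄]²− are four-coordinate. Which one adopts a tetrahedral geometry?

[CdCl₄]²−

For [Ir(CN)₄]³−: Each cyanide is −1; balancing the −3 overall charge requires Ir(I). Iridium is a group-9 element; Ir(I) is therefore d⁸. A 5d d⁸ ion has a large crystal-field splitting; square planar leaves the high-energy d_{x²−y²} orbital empty and maximises CFSE. → square planar.
For [CdCl₄]²−: Summing ligand charges against the −2 overall charge gives an oxidation state of +2 for cadmium. Group 12 minus oxidation state 2 gives a d¹⁰ configuration. A d¹⁰ ion has no crystal-field stabilisation preference between square planar and tetrahedral, so four ligands adopt the sterically favoured tetrahedral geometry. → tetrahedral.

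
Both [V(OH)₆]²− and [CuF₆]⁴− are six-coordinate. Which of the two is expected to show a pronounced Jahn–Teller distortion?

[CuF₆]⁴−

[V(OH)₆]²−: Each hydroxide is −1; balancing the −2 overall charge requires V(IV). Group 5 minus oxidation state 4 gives a d¹ configuration. The d¹ configuration leaves the e_g set evenly filled (or empty) — no strong Jahn–Teller driving force.
[CuF₆]⁴−: Summing ligand charges against the −4 overall charge gives an oxidation state of +2 for copper. Copper is a group-11 element; Cu(II) is therefore d⁹. The t₂g⁶e_g³ configuration has an unevenly filled e_g set; the Jahn–Teller theorem predicts a tetragonal distortion (typically axial elongation) to lift the degeneracy.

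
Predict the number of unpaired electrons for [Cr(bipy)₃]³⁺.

3 unpaired electrons

2,2′-bipyridine is neutral; balancing the +3 overall charge requires Cr(III).
Group 6 minus oxidation state 3 gives a d³ configuration.
Counting donor atoms: 3×2,2′-bipyridine (bidentate) → 6 donors. Coordination number = 6.
In an octahedral field the d³ configuration is t₂g³e_g⁰ (only one arrangement possible), giving 3 unpaired electrons.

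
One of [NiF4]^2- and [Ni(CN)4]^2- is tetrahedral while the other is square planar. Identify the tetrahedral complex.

[NiF4]^2-

For [NiF4]^2-: Each fluoride is −1; balancing the −2 overall charge requires Ni(II). Ni sits in group 10, so the d-electron count is 10 − 2 = 8. Fluoride is a weak-field ligand. With weak-field ligands the CFSE gain from square planar is small, so a 3d d⁸ ion takes the sterically preferred tetrahedral geometry. → tetrahedral.
For [Ni(CN)4]^2-: Ligand charges: each cyanide is −1. With an overall charge of −2 the nickel centre must be in the +2 oxidation state. Group 10 minus oxidation state 2 gives a d⁸ configuration. Cyanide is a strong-field ligand (high in the spectrochemical series). A 3d d⁸ ion with strong-field ligands gains enough CFSE to favour square planar over tetrahedral. → square planar.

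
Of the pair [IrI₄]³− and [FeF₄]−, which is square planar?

For [IrI₄]³−: Each iodide is −1; balancing the −3 overall charge requires Ir(I). Ir sits in group 9, so the d-electron count is 9 − 1 = 8. A 5d d⁸ ion has a large crystal-field splitting; square planar leaves the high-energy d_{x²−y²} orbital empty and maximises CFSE. → square planar.
For [FeF₄]−: Each fluoride is −1; balancing the −1 overall charge requires Fe(III). Iron is a group-8 element; Fe(III) is therefore d⁵. A high-spin d⁵ ion has zero CFSE in either geometry, so four ligands adopt the sterically favoured tetrahedral geometry. → tetrahedral.

[IrI₄]³−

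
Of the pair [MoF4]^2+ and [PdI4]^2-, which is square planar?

[PdI4]^2-

For [MoF4]^2+: Summing ligand charges against the +2 overall charge gives an oxidation state of +6 for molybdenum. Mo sits in group 6, so the d-electron count is 6 − 6 = 0. A d⁰ ion has no crystal-field stabilisation preference between square planar and tetrahedral, so four ligands adopt the sterically favoured tetrahedral geometry. → tetrahedral.
For [PdI4]^2-: Ligand charges: each iodide is −1. With an overall charge of −2 the palladium centre must be in the +2 oxidation state. Palladium is a group-10 element; Pd(II) is therefore d⁸. A 4d d⁸ ion has a large crystal-field splitting; square planar leaves the high-energy d_{x²−y²} orbital empty and maximises CFSE. → square planar.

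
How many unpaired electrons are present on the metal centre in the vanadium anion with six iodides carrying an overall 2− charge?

1 unpaired electron

Each iodide is −1; balancing the −2 overall charge requires V(IV).
Group 5 minus oxidation state 4 gives a d¹ configuration.
In an octahedral field the d¹ configuration is t₂g¹e_g⁰ (only one arrangement possible), giving 1 unpaired electron.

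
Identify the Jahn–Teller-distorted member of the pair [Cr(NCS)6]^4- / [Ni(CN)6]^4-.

[Cr(NCS)6]^4-

[Cr(NCS)6]^4-: Each isothiocyanate is −1; balancing the −4 overall charge requires Cr(II). Chromium is a group-6 element; Cr(II) is therefore d⁴. Isothiocyanate is a weak-field ligand for a first-row metal, so the complex is high-spin. The t₂g³e_g¹ (high-spin) configuration has an unevenly filled e_g set; the Jahn–Teller theorem predicts a tetragonal distortion (typically axial elongation) to lift the degeneracy.
[Ni(CN)6]^4-: Ligand charges: each cyanide is −1. With an overall charge of −4 the nickel centre must be in the +2 oxidation state. Ni sits in group 10, so the d-electron count is 10 − 2 = 8. The d⁸ configuration leaves the e_g set evenly filled (or empty) — no strong Jahn–Teller driving force.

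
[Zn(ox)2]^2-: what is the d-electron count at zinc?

Summing ligand charges against the −2 overall charge gives an oxidation state of +2 for zinc.
Group 12 minus oxidation state 2 gives a d¹⁰ configuration.

d10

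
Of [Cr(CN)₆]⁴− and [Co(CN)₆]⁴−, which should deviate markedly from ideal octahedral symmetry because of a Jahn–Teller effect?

[Cr(CN)₆]⁴−: Each cyanide is −1; balancing the −4 overall charge requires Cr(II). Cr sits in group 6, so the d-electron count is 6 − 2 = 4. Cyanide is a strong-field ligand (high in the spectrochemical series) for a first-row metal, so the complex is low-spin. The d⁴ configuration leaves the e_g set evenly filled (or empty) — no strong Jahn–Teller driving force.
[Co(CN)₆]⁴−: Each cyanide is −1; balancing the −4 overall charge requires Co(II). Co sits in group 9, so the d-electron count is 9 − 2 = 7. Cyanide is a strong-field ligand (high in the spectrochemical series) for a first-row metal, so the complex is low-spin. The t₂g⁶e_g¹ (low-spin) configuration has an unevenly filled e_g set; the Jahn–Teller theorem predicts a tetragonal distortion (typically axial elongation) to lift the degeneracy.

[Co(CN)₆]⁴−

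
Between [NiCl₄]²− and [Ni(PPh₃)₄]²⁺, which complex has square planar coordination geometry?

[Ni(PPh₃)₄]²⁺

For [NiCl₄]²−: Summing ligand charges against the −2 overall charge gives an oxidation state of +2 for nickel. Ni sits in group 10, so the d-electron count is 10 − 2 = 8. Chloride is a weak-field ligand. With weak-field ligands the CFSE gain from square planar is small, so a 3d d⁸ ion takes the sterically preferred tetrahedral geometry. → tetrahedral.
For [Ni(PPh₃)₄]²⁺: Summing ligand charges against the +2 overall charge gives an oxidation state of +2 for nickel. Group 10 minus oxidation state 2 gives a d⁸ configuration. Triphenylphosphine is a strong-field ligand (high in the spectrochemical series). A 3d d⁸ ion with strong-field ligands gains enough CFSE to favour square planar over tetrahedral. → square planar.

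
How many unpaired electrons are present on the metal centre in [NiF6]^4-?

2

Summing ligand charges against the −4 overall charge gives an oxidation state of +2 for nickel.
Nickel is a group-10 element; Ni(II) is therefore d⁸.
In an octahedral field the d⁸ configuration is t₂g⁶e_g² (only one arrangement possible), giving 2 unpaired electrons.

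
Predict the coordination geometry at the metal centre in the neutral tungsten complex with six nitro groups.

octahedral

Summing ligand charges against the 0 overall charge gives an oxidation state of +6 for tungsten.
Tungsten is a group-6 element; W(VI) is therefore d⁰.
Coordination number: 6.
Six donors around a single metal centre give an octahedral coordination sphere.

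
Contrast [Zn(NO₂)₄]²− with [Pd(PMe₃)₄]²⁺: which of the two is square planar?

For [Zn(NO₂)₄]²−: Each nitro (N-bound nitrite) is −1; balancing the −2 overall charge requires Zn(II). Zinc is a group-12 element; Zn(II) is therefore d¹⁰. A d¹⁰ ion has no crystal-field stabilisation preference between square planar and tetrahedral, so four ligands adopt the sterically favoured tetrahedral geometry. → tetrahedral.
For [Pd(PMe₃)₄]²⁺: Ligand charges: trimethylphosphine is neutral. With an overall charge of +2 the palladium centre must be in the +2 oxidation state. Pd sits in group 10, so the d-electron count is 10 − 2 = 8. A 4d d⁸ ion has a large crystal-field splitting; square planar leaves the high-energy d_{x²−y²} orbital empty and maximises CFSE. → square planar.

[Pd(PMe₃)₄]²⁺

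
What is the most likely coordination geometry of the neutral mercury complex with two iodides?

Each iodide is −1; balancing the 0 overall charge requires Hg(II).
Hg sits in group 12, so the d-electron count is 12 − 2 = 10.
Coordination number: 2.
A d¹⁰ ion with only two ligands adopts a linear arrangement (sp hybridisation; no CFSE preference).

linear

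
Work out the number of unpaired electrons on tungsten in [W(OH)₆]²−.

2

Summing ligand charges against the −2 overall charge gives an oxidation state of +4 for tungsten.
Tungsten is a group-6 element; W(IV) is therefore d².
In an octahedral field the d² configuration is t₂g²e_g⁰ (only one arrangement possible), giving 2 unpaired electrons.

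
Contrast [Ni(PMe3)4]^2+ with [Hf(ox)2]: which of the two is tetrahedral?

[Hf(ox)2]

For [Ni(PMe3)4]^2+: Summing ligand charges against the +2 overall charge gives an oxidation state of +2 for nickel. Group 10 minus oxidation state 2 gives a d⁸ configuration. Trimethylphosphine is a strong-field ligand (high in the spectrochemical series). A 3d d⁸ ion with strong-field ligands gains enough CFSE to favour square planar over tetrahedral. → square planar.
For [Hf(ox)2]: Each oxalate is −2; balancing the 0 overall charge requires Hf(IV). Hf sits in group 4, so the d-electron count is 4 − 4 = 0. A d⁰ ion has no crystal-field stabilisation preference between square planar and tetrahedral, so four ligands adopt the sterically favoured tetrahedral geometry. → tetrahedral.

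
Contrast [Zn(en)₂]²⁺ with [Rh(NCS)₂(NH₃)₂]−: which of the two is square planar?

[Rh(NCS)₂(NH₃)₂]−

For [Zn(en)₂]²⁺: Ethylenediamine is neutral; balancing the +2 overall charge requires Zn(II). Zinc is a group-12 element; Zn(II) is therefore d¹⁰. A d¹⁰ ion has no crystal-field stabilisation preference between square planar and tetrahedral, so four ligands adopt the sterically favoured tetrahedral geometry. → tetrahedral.
For [Rh(NCS)₂(NH₃)₂]−: Summing ligand charges against the −1 overall charge gives an oxidation state of +1 for rhodium. Group 9 minus oxidation state 1 gives a d⁸ configuration. A 4d d⁸ ion has a large crystal-field splitting; square planar leaves the high-energy d_{x²−y²} orbital empty and maximises CFSE. → square planar.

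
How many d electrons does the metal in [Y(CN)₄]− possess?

Ligand charges: each cyanide is −1. With an overall charge of −1 the yttrium centre must be in the +3 oxidation state.
Yttrium is a group-3 element; Y(III) is therefore d⁰.

d⁰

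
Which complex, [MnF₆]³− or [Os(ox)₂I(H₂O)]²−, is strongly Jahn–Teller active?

[MnF₆]³−: Summing ligand charges against the −3 overall charge gives an oxidation state of +3 for manganese. Mn sits in group 7, so the d-electron count is 7 − 3 = 4. Fluoride is a weak-field ligand for a first-row metal, so the complex is high-spin. The t₂g³e_g¹ (high-spin) configuration has an unevenly filled e_g set; the Jahn–Teller theorem predicts a tetragonal distortion (typically axial elongation) to lift the degeneracy.
[Os(ox)₂I(H₂O)]²−: Ligand charges: each oxalate is −2; each iodide is −1; water is neutral. With an overall charge of −2 the osmium centre must be in the +3 oxidation state. Os sits in group 8, so the d-electron count is 8 − 3 = 5. A 5d ion has a large Δₒ and is invariably low-spin. The d⁵ configuration leaves the e_g set evenly filled (or empty) — no strong Jahn–Teller driving force.

[MnF₆]³−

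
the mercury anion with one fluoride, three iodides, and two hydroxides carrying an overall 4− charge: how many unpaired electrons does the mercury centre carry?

0

Each fluoride is −1; each iodide is −1; each hydroxide is −1; balancing the −4 overall charge requires Hg(II).
Group 12 minus oxidation state 2 gives a d¹⁰ configuration.
In an octahedral field the d¹⁰ configuration is t₂g⁶e_g⁴, giving 0 unpaired electrons.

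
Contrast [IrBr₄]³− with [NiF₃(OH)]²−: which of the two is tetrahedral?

[NiF₃(OH)]²−

For [IrBr₄]³−: Summing ligand charges against the −3 overall charge gives an oxidation state of +1 for iridium. Iridium is a group-9 element; Ir(I) is therefore d⁸. A 5d d⁸ ion has a large crystal-field splitting; square planar leaves the high-energy d_{x²−y²} orbital empty and maximises CFSE. → square planar.
For [NiF₃(OH)]²−: Each fluoride is −1; each hydroxide is −1; balancing the −2 overall charge requires Ni(II). Ni sits in group 10, so the d-electron count is 10 − 2 = 8. Fluoride and hydroxide are weak-field ligands. With weak-field ligands the CFSE gain from square planar is small, so a 3d d⁸ ion takes the sterically preferred tetrahedral geometry. → tetrahedral.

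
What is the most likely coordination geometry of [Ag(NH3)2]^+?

linear

Ammonia is neutral; balancing the +1 overall charge requires Ag(I).
Silver is a group-11 element; Ag(I) is therefore d¹⁰.
With 2 monodentate ligands the coordination number is 2.
A d¹⁰ ion with only two ligands adopts a linear arrangement (sp hybridisation; no CFSE preference).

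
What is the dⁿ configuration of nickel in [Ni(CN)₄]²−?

Ligand charges: each cyanide is −1. With an overall charge of −2 the nickel centre must be in the +2 oxidation state.
Ni sits in group 10, so the d-electron count is 10 − 2 = 8.

d⁸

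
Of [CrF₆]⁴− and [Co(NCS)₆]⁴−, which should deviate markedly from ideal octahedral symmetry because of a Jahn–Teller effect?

[CrF₆]⁴−

[CrF₆]⁴−: Each fluoride is −1; balancing the −4 overall charge requires Cr(II). Chromium is a group-6 element; Cr(II) is therefore d⁴. Fluoride is a weak-field ligand for a first-row metal, so the complex is high-spin. The t₂g³e_g¹ (high-spin) configuration has an unevenly filled e_g set; the Jahn–Teller theorem predicts a tetragonal distortion (typically axial elongation) to lift the degeneracy.
[Co(NCS)₆]⁴−: Each isothiocyanate is −1; balancing the −4 overall charge requires Co(II). Group 9 minus oxidation state 2 gives a d⁷ configuration. Isothiocyanate is a weak-field ligand for a first-row metal, so the complex is high-spin. The d⁷ configuration leaves the e_g set evenly filled (or empty) — no strong Jahn–Teller driving force.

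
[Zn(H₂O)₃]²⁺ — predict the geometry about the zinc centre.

trigonal planar

Ligand charges: water is neutral. With an overall charge of +2 the zinc centre must be in the +2 oxidation state.
Zn sits in group 12, so the d-electron count is 12 − 2 = 10.
Coordination number: 3.
Three ligands around a d¹⁰ centre minimise repulsion in a trigonal-planar arrangement.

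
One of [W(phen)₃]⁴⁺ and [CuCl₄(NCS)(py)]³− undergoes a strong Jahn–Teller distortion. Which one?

[CuCl₄(NCS)(py)]³−

[W(phen)₃]⁴⁺: 1,10-phenanthroline is neutral; balancing the +4 overall charge requires W(IV). Tungsten is a group-6 element; W(IV) is therefore d². The d² configuration leaves the e_g set evenly filled (or empty) — no strong Jahn–Teller driving force.
[CuCl₄(NCS)(py)]³−: Summing ligand charges against the −3 overall charge gives an oxidation state of +2 for copper. Copper is a group-11 element; Cu(II) is therefore d⁹. The t₂g⁶e_g³ configuration has an unevenly filled e_g set; the Jahn–Teller theorem predicts a tetragonal distortion (typically axial elongation) to lift the degeneracy.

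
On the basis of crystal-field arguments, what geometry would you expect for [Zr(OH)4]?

Ligand charges: each hydroxide is −1. With an overall charge of 0 the zirconium centre must be in the +4 oxidation state.
Zirconium is a group-4 element; Zr(IV) is therefore d⁰.
With 4 monodentate ligands the coordination number is 4.
A d⁰ ion has no crystal-field stabilisation preference between square planar and tetrahedral, so four ligands adopt the sterically favoured tetrahedral geometry.

tetrahedral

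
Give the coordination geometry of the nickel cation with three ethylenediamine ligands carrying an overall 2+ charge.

octahedral

Ethylenediamine is neutral; balancing the +2 overall charge requires Ni(II).
Nickel is a group-10 element; Ni(II) is therefore d⁸.
Counting donor atoms: 3×ethylenediamine (bidentate) → 6 donors. Coordination number = 6.
Six donors around a single metal centre give an octahedral coordination sphere.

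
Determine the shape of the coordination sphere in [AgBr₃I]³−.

Each bromide is −1; each iodide is −1; balancing the −3 overall charge requires Ag(I).
Group 11 minus oxidation state 1 gives a d¹⁰ configuration.
With 4 monodentate ligands the coordination number is 4.
A d¹⁰ ion has no crystal-field stabilisation preference between square planar and tetrahedral, so four ligands adopt the sterically favoured tetrahedral geometry.

tetrahedral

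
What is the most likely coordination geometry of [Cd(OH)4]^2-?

tetrahedral

Ligand charges: each hydroxide is −1. With an overall charge of −2 the cadmium centre must be in the +2 oxidation state.
Cadmium is a group-12 element; Cd(II) is therefore d¹⁰.
Coordination number: 4.
A d¹⁰ ion has no crystal-field stabilisation preference between square planar and tetrahedral, so four ligands adopt the sterically favoured tetrahedral geometry.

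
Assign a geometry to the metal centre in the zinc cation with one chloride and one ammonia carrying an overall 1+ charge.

Each chloride is −1; ammonia is neutral; balancing the +1 overall charge requires Zn(II).
Zinc is a group-12 element; Zn(II) is therefore d¹⁰.
Coordination number: 2.
A d¹⁰ ion with only two ligands adopts a linear arrangement (sp hybridisation; no CFSE preference).

linear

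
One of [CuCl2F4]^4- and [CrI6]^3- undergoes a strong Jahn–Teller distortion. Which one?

[CuCl2F4]^4-: Summing ligand charges against the −4 overall charge gives an oxidation state of +2 for copper. Copper is a group-11 element; Cu(II) is therefore d⁹. The t₂g⁶e_g³ configuration has an unevenly filled e_g set; the Jahn–Teller theorem predicts a tetragonal distortion (typically axial elongation) to lift the degeneracy.
[CrI6]^3-: Summing ligand charges against the −3 overall charge gives an oxidation state of +3 for chromium. Group 6 minus oxidation state 3 gives a d³ configuration. The d³ configuration leaves the e_g set evenly filled (or empty) — no strong Jahn–Teller driving force.

[CuCl2F4]^4-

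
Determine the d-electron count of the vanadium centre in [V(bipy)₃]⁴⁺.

d1

Summing ligand charges against the +4 overall charge gives an oxidation state of +4 for vanadium.
Vanadium is a group-5 element; V(IV) is therefore d¹.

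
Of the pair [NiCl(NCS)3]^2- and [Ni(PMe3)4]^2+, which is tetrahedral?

For [NiCl(NCS)3]^2-: Summing ligand charges against the −2 overall charge gives an oxidation state of +2 for nickel. Ni sits in group 10, so the d-electron count is 10 − 2 = 8. Chloride and isothiocyanate are weak-field ligands. With weak-field ligands the CFSE gain from square planar is small, so a 3d d⁸ ion takes the sterically preferred tetrahedral geometry. → tetrahedral.
For [Ni(PMe3)4]^2+: Trimethylphosphine is neutral; balancing the +2 overall charge requires Ni(II). Nickel is a group-10 element; Ni(II) is therefore d⁸. Trimethylphosphine is a strong-field ligand (high in the spectrochemical series). A 3d d⁸ ion with strong-field ligands gains enough CFSE to favour square planar over tetrahedral. → square planar.

[NiCl(NCS)3]^2-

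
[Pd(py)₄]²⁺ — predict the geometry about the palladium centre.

Ligand charges: pyridine is neutral. With an overall charge of +2 the palladium centre must be in the +2 oxidation state.
Palladium is a group-10 element; Pd(II) is therefore d⁸.
With 4 monodentate ligands the coordination number is 4.
A 4d d⁸ ion has a large crystal-field splitting; square planar leaves the high-energy d_{x²−y²} orbital empty and maximises CFSE.

square planar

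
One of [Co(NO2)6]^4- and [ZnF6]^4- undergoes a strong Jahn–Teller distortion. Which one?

[Co(NO2)6]^4-

[Co(NO2)6]^4-: Ligand charges: each nitro (N-bound nitrite) is −1. With an overall charge of −4 the cobalt centre must be in the +2 oxidation state. Group 9 minus oxidation state 2 gives a d⁷ configuration. Nitro (N-bound nitrite) is a strong-field ligand (high in the spectrochemical series) for a first-row metal, so the complex is low-spin. The t₂g⁶e_g¹ (low-spin) configuration has an unevenly filled e_g set; the Jahn–Teller theorem predicts a tetragonal distortion (typically axial elongation) to lift the degeneracy.
[ZnF6]^4-: Each fluoride is −1; balancing the −4 overall charge requires Zn(II). Zn sits in group 12, so the d-electron count is 12 − 2 = 10. The d¹⁰ configuration leaves the e_g set evenly filled (or empty) — no strong Jahn–Teller driving force.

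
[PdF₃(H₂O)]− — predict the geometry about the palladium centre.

Each fluoride is −1; water is neutral; balancing the −1 overall charge requires Pd(II).
Pd sits in group 10, so the d-electron count is 10 − 2 = 8.
With 4 monodentate ligands the coordination number is 4.
A 4d d⁸ ion has a large crystal-field splitting; square planar leaves the high-energy d_{x²−y²} orbital empty and maximises CFSE.

square planar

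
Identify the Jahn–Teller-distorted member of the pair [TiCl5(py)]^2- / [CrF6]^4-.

[TiCl5(py)]^2-: Summing ligand charges against the −2 overall charge gives an oxidation state of +3 for titanium. Group 4 minus oxidation state 3 gives a d¹ configuration. The d¹ configuration leaves the e_g set evenly filled (or empty) — no strong Jahn–Teller driving force.
[CrF6]^4-: Summing ligand charges against the −4 overall charge gives an oxidation state of +2 for chromium. Cr sits in group 6, so the d-electron count is 6 − 2 = 4. Fluoride is a weak-field ligand for a first-row metal, so the complex is high-spin. The t₂g³e_g¹ (high-spin) configuration has an unevenly filled e_g set; the Jahn–Teller theorem predicts a tetragonal distortion (typically axial elongation) to lift the degeneracy.

[CrF6]^4-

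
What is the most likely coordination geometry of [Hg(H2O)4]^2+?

Ligand charges: water is neutral. With an overall charge of +2 the mercury centre must be in the +2 oxidation state.
Mercury is a group-12 element; Hg(II) is therefore d¹⁰.
Coordination number: 4.
A d¹⁰ ion has no crystal-field stabilisation preference between square planar and tetrahedral, so four ligands adopt the sterically favoured tetrahedral geometry.

tetrahedral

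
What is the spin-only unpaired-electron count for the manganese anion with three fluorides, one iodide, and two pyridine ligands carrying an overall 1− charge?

4 unpaired electrons

Each fluoride is −1; each iodide is −1; pyridine is neutral; balancing the −1 overall charge requires Mn(III).
Manganese is a group-7 element; Mn(III) is therefore d⁴.
The spin state decides the count: Fluoride and iodide are weak-field ligands for a first-row metal, so the complex is high-spin.
An octahedral high-spin d⁴ ion is t₂g³e_g¹, giving 4 unpaired electrons.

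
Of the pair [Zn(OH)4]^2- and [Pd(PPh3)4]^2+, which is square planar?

[Pd(PPh3)4]^2+

For [Zn(OH)4]^2-: Each hydroxide is −1; balancing the −2 overall charge requires Zn(II). Zinc is a group-12 element; Zn(II) is therefore d¹⁰. A d¹⁰ ion has no crystal-field stabilisation preference between square planar and tetrahedral, so four ligands adopt the sterically favoured tetrahedral geometry. → tetrahedral.
For [Pd(PPh3)4]^2+: Ligand charges: triphenylphosphine is neutral. With an overall charge of +2 the palladium centre must be in the +2 oxidation state. Palladium is a group-10 element; Pd(II) is therefore d⁸. A 4d d⁸ ion has a large crystal-field splitting; square planar leaves the high-energy d_{x²−y²} orbital empty and maximises CFSE. → square planar.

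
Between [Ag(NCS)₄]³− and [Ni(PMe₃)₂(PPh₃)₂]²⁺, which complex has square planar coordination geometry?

[Ni(PMe₃)₂(PPh₃)₂]²⁺

For [Ag(NCS)₄]³−: Each isothiocyanate is −1; balancing the −3 overall charge requires Ag(I). Group 11 minus oxidation state 1 gives a d¹⁰ configuration. A d¹⁰ ion has no crystal-field stabilisation preference between square planar and tetrahedral, so four ligands adopt the sterically favoured tetrahedral geometry. → tetrahedral.
For [Ni(PMe₃)₂(PPh₃)₂]²⁺: Trimethylphosphine is neutral; triphenylphosphine is neutral; balancing the +2 overall charge requires Ni(II). Nickel is a group-10 element; Ni(II) is therefore d⁸. Trimethylphosphine and triphenylphosphine are strong-field ligands (high in the spectrochemical series). A 3d d⁸ ion with strong-field ligands gains enough CFSE to favour square planar over tetrahedral. → square planar.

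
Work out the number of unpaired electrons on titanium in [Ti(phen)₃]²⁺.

1,10-phenanthroline is neutral; balancing the +2 overall charge requires Ti(II).
Titanium is a group-4 element; Ti(II) is therefore d².
Counting donor atoms: 3×1,10-phenanthroline (bidentate) → 6 donors. Coordination number = 6.
In an octahedral field the d² configuration is t₂g²e_g⁰ (only one arrangement possible), giving 2 unpaired electrons.

2 unpaired electrons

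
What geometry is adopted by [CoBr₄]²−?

tetrahedral

Each bromide is −1; balancing the −2 overall charge requires Co(II).
Co sits in group 9, so the d-electron count is 9 − 2 = 7.
Coordination number: 4.
Bromide is a weak-field ligand.
For a high-spin 3d d⁷ ion with weak-field ligands the small Δₜ gives little square-planar CFSE advantage, so four ligands adopt the sterically favoured tetrahedral geometry.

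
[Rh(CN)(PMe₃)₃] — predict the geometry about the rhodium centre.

Ligand charges: each cyanide is −1; trimethylphosphine is neutral. With an overall charge of 0 the rhodium centre must be in the +1 oxidation state.
Rhodium is a group-9 element; Rh(I) is therefore d⁸.
With 4 monodentate ligands the coordination number is 4.
A 4d d⁸ ion has a large crystal-field splitting; square planar leaves the high-energy d_{x²−y²} orbital empty and maximises CFSE.

square planar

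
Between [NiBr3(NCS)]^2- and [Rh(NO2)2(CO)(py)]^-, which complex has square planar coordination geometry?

For [NiBr3(NCS)]^2-: Summing ligand charges against the −2 overall charge gives an oxidation state of +2 for nickel. Group 10 minus oxidation state 2 gives a d⁸ configuration. Bromide and isothiocyanate are weak-field ligands. With weak-field ligands the CFSE gain from square planar is small, so a 3d d⁸ ion takes the sterically preferred tetrahedral geometry. → tetrahedral.
For [Rh(NO2)2(CO)(py)]^-: Summing ligand charges against the −1 overall charge gives an oxidation state of +1 for rhodium. Group 9 minus oxidation state 1 gives a d⁸ configuration. A 4d d⁸ ion has a large crystal-field splitting; square planar leaves the high-energy d_{x²−y²} orbital empty and maximises CFSE. → square planar.

[Rh(NO2)2(CO)(py)]^-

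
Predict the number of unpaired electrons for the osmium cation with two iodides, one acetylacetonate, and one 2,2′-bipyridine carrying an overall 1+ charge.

Summing ligand charges against the +1 overall charge gives an oxidation state of +4 for osmium.
Group 8 minus oxidation state 4 gives a d⁴ configuration.
Counting donor atoms: 2×iodide (monodentate) → 2 donors; 1×acetylacetonate (bidentate) → 2 donors; 1×2,2′-bipyridine (bidentate) → 2 donors. Coordination number = 6.
The spin state decides the count: a 5d ion has a large Δₒ and is invariably low-spin.
An octahedral low-spin d⁴ ion is t₂g⁴e_g⁰, giving 2 unpaired electrons.

2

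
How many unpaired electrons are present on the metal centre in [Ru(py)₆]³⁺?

1

Pyridine is neutral; balancing the +3 overall charge requires Ru(III).
Ru sits in group 8, so the d-electron count is 8 − 3 = 5.
The spin state decides the count: a 4d ion has a large Δₒ and is invariably low-spin.
An octahedral low-spin d⁵ ion is t₂g⁵e_g⁰, giving 1 unpaired electron.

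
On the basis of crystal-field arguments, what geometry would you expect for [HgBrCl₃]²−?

tetrahedral

Ligand charges: each bromide is −1; each chloride is −1. With an overall charge of −2 the mercury centre must be in the +2 oxidation state.
Mercury is a group-12 element; Hg(II) is therefore d¹⁰.
With 4 monodentate ligands the coordination number is 4.
A d¹⁰ ion has no crystal-field stabilisation preference between square planar and tetrahedral, so four ligands adopt the sterically favoured tetrahedral geometry.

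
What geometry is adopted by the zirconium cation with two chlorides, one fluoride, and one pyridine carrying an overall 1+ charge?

Summing ligand charges against the +1 overall charge gives an oxidation state of +4 for zirconium.
Zirconium is a group-4 element; Zr(IV) is therefore d⁰.
Coordination number: 4.
A d⁰ ion has no crystal-field stabilisation preference between square planar and tetrahedral, so four ligands adopt the sterically favoured tetrahedral geometry.

tetrahedral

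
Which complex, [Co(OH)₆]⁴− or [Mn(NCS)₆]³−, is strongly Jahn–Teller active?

[Co(OH)₆]⁴−: Ligand charges: each hydroxide is −1. With an overall charge of −4 the cobalt centre must be in the +2 oxidation state. Group 9 minus oxidation state 2 gives a d⁷ configuration. Hydroxide is a weak-field ligand for a first-row metal, so the complex is high-spin. The d⁷ configuration leaves the e_g set evenly filled (or empty) — no strong Jahn–Teller driving force.
[Mn(NCS)₆]³−: Ligand charges: each isothiocyanate is −1. With an overall charge of −3 the manganese centre must be in the +3 oxidation state. Group 7 minus oxidation state 3 gives a d⁴ configuration. Isothiocyanate is a weak-field ligand for a first-row metal, so the complex is high-spin. The t₂g³e_g¹ (high-spin) configuration has an unevenly filled e_g set; the Jahn–Teller theorem predicts a tetragonal distortion (typically axial elongation) to lift the degeneracy.

[Mn(NCS)₆]³−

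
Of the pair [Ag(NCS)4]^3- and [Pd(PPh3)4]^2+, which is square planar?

[Pd(PPh3)4]^2+

For [Ag(NCS)4]^3-: Summing ligand charges against the −3 overall charge gives an oxidation state of +1 for silver. Silver is a group-11 element; Ag(I) is therefore d¹⁰. A d¹⁰ ion has no crystal-field stabilisation preference between square planar and tetrahedral, so four ligands adopt the sterically favoured tetrahedral geometry. → tetrahedral.
For [Pd(PPh3)4]^2+: Summing ligand charges against the +2 overall charge gives an oxidation state of +2 for palladium. Palladium is a group-10 element; Pd(II) is therefore d⁸. A 4d d⁸ ion has a large crystal-field splitting; square planar leaves the high-energy d_{x²−y²} orbital empty and maximises CFSE. → square planar.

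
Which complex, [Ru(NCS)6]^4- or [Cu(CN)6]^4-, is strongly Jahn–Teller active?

[Cu(CN)6]^4-

[Ru(NCS)6]^4-: Summing ligand charges against the −4 overall charge gives an oxidation state of +2 for ruthenium. Ruthenium is a group-8 element; Ru(II) is therefore d⁶. A 4d ion has a large Δₒ and is invariably low-spin. The d⁶ configuration leaves the e_g set evenly filled (or empty) — no strong Jahn–Teller driving force.
[Cu(CN)6]^4-: Each cyanide is −1; balancing the −4 overall charge requires Cu(II). Copper is a group-11 element; Cu(II) is therefore d⁹. The t₂g⁶e_g³ configuration has an unevenly filled e_g set; the Jahn–Teller theorem predicts a tetragonal distortion (typically axial elongation) to lift the degeneracy.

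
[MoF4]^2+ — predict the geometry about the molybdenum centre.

Ligand charges: each fluoride is −1. With an overall charge of +2 the molybdenum centre must be in the +6 oxidation state.
Group 6 minus oxidation state 6 gives a d⁰ configuration.
Coordination number: 4.
A d⁰ ion has no crystal-field stabilisation preference between square planar and tetrahedral, so four ligands adopt the sterically favoured tetrahedral geometry.

tetrahedral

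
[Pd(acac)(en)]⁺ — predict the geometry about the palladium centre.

square planar

Each acetylacetonate is −1; ethylenediamine is neutral; balancing the +1 overall charge requires Pd(II).
Palladium is a group-10 element; Pd(II) is therefore d⁸.
Counting donor atoms: 1×acetylacetonate (bidentate) → 2 donors; 1×ethylenediamine (bidentate) → 2 donors. Coordination number = 4.
A 4d d⁸ ion has a large crystal-field splitting; square planar leaves the high-energy d_{x²−y²} orbital empty and maximises CFSE.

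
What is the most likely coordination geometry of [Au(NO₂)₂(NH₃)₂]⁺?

Each nitro (N-bound nitrite) is −1; ammonia is neutral; balancing the +1 overall charge requires Au(III).
Gold is a group-11 element; Au(III) is therefore d⁸.
Coordination number: 4.
A 5d d⁸ ion has a large crystal-field splitting; square planar leaves the high-energy d_{x²−y²} orbital empty and maximises CFSE.

square planar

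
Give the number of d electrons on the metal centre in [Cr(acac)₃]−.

d⁴

Summing ligand charges against the −1 overall charge gives an oxidation state of +2 for chromium.
Group 6 minus oxidation state 2 gives a d⁴ configuration.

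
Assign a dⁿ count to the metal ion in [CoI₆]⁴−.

Ligand charges: each iodide is −1. With an overall charge of −4 the cobalt centre must be in the +2 oxidation state.
Group 9 minus oxidation state 2 gives a d⁷ configuration.

d7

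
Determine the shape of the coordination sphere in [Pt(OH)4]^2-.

Each hydroxide is −1; balancing the −2 overall charge requires Pt(II).
Group 10 minus oxidation state 2 gives a d⁸ configuration.
With 4 monodentate ligands the coordination number is 4.
A 5d d⁸ ion has a large crystal-field splitting; square planar leaves the high-energy d_{x²−y²} orbital empty and maximises CFSE.

square planar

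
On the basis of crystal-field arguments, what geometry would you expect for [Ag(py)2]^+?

Ligand charges: pyridine is neutral. With an overall charge of +1 the silver centre must be in the +1 oxidation state.
Group 11 minus oxidation state 1 gives a d¹⁰ configuration.
Coordination number: 2.
A d¹⁰ ion with only two ligands adopts a linear arrangement (sp hybridisation; no CFSE preference).

linear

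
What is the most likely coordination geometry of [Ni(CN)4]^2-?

square planar

Each cyanide is −1; balancing the −2 overall charge requires Ni(II).
Nickel is a group-10 element; Ni(II) is therefore d⁸.
With 4 monodentate ligands the coordination number is 4.
Cyanide is a strong-field ligand (high in the spectrochemical series).
A 3d d⁸ ion with strong-field ligands gains enough CFSE to favour square planar over tetrahedral.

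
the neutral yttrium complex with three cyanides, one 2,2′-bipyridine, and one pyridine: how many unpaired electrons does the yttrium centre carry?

Summing ligand charges against the 0 overall charge gives an oxidation state of +3 for yttrium.
Group 3 minus oxidation state 3 gives a d⁰ configuration.
Counting donor atoms: 3×cyanide (monodentate) → 3 donors; 1×2,2′-bipyridine (bidentate) → 2 donors; 1×pyridine (monodentate) → 1 donor. Coordination number = 6.
In an octahedral field the d⁰ configuration is t₂g⁰e_g⁰, giving 0 unpaired electrons.

0 unpaired electrons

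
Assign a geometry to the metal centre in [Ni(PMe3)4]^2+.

square planar

Trimethylphosphine is neutral; balancing the +2 overall charge requires Ni(II).
Nickel is a group-10 element; Ni(II) is therefore d⁸.
With 4 monodentate ligands the coordination number is 4.
Trimethylphosphine is a strong-field ligand (high in the spectrochemical series).
A 3d d⁸ ion with strong-field ligands gains enough CFSE to favour square planar over tetrahedral.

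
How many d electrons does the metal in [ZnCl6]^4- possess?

d10

Ligand charges: each chloride is −1. With an overall charge of −4 the zinc centre must be in the +2 oxidation state.
Zn sits in group 12, so the d-electron count is 12 − 2 = 10.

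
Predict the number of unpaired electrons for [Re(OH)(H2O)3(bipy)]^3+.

Ligand charges: each hydroxide is −1; water is neutral; 2,2′-bipyridine is neutral. With an overall charge of +3 the rhenium centre must be in the +4 oxidation state.
Re sits in group 7, so the d-electron count is 7 − 4 = 3.
Counting donor atoms: 1×hydroxide (monodentate) → 1 donor; 3×water (monodentate) → 3 donors; 1×2,2′-bipyridine (bidentate) → 2 donors. Coordination number = 6.
In an octahedral field the d³ configuration is t₂g³e_g⁰ (only one arrangement possible), giving 3 unpaired electrons.

3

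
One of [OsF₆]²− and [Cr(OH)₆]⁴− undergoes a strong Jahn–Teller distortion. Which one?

[Cr(OH)₆]⁴−

[OsF₆]²−: Each fluoride is −1; balancing the −2 overall charge requires Os(IV). Group 8 minus oxidation state 4 gives a d⁴ configuration. A 5d ion has a large Δₒ and is invariably low-spin. The d⁴ configuration leaves the e_g set evenly filled (or empty) — no strong Jahn–Teller driving force.
[Cr(OH)₆]⁴−: Summing ligand charges against the −4 overall charge gives an oxidation state of +2 for chromium. Cr sits in group 6, so the d-electron count is 6 − 2 = 4. Hydroxide is a weak-field ligand for a first-row metal, so the complex is high-spin. The t₂g³e_g¹ (high-spin) configuration has an unevenly filled e_g set; the Jahn–Teller theorem predicts a tetragonal distortion (typically axial elongation) to lift the degeneracy.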